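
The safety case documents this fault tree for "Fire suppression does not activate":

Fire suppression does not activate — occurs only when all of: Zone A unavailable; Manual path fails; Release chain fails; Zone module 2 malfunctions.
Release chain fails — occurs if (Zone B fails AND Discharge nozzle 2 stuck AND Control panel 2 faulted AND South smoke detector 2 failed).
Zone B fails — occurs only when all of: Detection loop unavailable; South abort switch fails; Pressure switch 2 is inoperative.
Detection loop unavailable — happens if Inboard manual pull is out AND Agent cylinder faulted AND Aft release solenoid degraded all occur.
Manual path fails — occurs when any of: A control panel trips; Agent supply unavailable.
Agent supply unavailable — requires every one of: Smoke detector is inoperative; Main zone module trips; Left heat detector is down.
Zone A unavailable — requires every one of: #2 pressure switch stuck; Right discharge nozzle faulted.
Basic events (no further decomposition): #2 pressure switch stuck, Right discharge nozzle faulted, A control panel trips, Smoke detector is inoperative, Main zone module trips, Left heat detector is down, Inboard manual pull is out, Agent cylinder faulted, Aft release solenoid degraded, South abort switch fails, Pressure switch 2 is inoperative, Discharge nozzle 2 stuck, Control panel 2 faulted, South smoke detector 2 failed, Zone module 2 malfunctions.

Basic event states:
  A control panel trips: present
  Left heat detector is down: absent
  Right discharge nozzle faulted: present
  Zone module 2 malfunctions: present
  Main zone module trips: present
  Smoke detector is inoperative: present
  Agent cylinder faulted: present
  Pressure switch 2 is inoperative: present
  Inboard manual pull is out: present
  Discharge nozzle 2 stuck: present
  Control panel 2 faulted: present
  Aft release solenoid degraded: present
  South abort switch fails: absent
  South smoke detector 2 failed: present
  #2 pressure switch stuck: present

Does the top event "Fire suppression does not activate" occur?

Zone A unavailable [AND]: #2 pressure switch stuck=occurs, Right discharge nozzle faulted=occurs → all inputs occur → occurs.
Agent supply unavailable [AND]: Smoke detector is inoperative=occurs, Main zone module trips=occurs, Left heat detector is down=not → not all inputs occur → does not occur.
Manual path fails [OR]: A control panel trips=occurs, Agent supply unavailable=not → at least one input occurs → occurs.
Detection loop unavailable [AND]: Inboard manual pull is out=occurs, Agent cylinder faulted=occurs, Aft release solenoid degraded=occurs → all inputs occur → occurs.
Zone B fails [AND]: Detection loop unavailable=occurs, South abort switch fails=not, Pressure switch 2 is inoperative=occurs → not all inputs occur → does not occur.
Release chain fails [AND]: Zone B fails=not, Discharge nozzle 2 stuck=occurs, Control panel 2 faulted=occurs, South smoke detector 2 failed=occurs → not all inputs occur → does not occur.
Fire suppression does not activate [AND]: Zone A unavailable=occurs, Manual path fails=occurs, Release chain fails=not, Zone module 2 malfunctions=occurs → not all inputs occur → does not occur.

No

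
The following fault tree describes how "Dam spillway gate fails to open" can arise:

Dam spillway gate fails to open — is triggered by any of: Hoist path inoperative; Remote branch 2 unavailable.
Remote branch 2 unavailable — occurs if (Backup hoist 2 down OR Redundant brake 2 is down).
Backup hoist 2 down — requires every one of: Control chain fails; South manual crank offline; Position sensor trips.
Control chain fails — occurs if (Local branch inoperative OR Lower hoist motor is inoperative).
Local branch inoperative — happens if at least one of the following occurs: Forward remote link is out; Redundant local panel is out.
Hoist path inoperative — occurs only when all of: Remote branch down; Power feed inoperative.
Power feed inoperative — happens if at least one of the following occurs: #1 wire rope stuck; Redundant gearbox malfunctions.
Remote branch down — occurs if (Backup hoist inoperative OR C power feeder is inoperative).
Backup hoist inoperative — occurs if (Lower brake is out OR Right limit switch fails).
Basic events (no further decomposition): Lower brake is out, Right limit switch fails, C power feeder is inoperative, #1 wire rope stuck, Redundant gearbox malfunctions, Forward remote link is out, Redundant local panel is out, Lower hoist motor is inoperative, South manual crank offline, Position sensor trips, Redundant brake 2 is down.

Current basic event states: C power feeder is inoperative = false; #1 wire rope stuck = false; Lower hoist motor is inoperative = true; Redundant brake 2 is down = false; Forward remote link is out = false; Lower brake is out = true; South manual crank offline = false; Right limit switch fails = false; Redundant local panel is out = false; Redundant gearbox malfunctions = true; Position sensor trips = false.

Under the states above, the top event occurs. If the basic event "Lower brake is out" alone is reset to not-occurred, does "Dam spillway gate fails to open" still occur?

No

Counterfactual: set "Lower brake is out" to not occurred.
Backup hoist inoperative [OR]: Lower brake is out=not, Right limit switch fails=not → no input occurs → does not occur.
Remote branch down [OR]: Backup hoist inoperative=not, C power feeder is inoperative=not → no input occurs → does not occur.
Power feed inoperative [OR]: #1 wire rope stuck=not, Redundant gearbox malfunctions=occurs → at least one input occurs → occurs.
Hoist path inoperative [AND]: Remote branch down=not, Power feed inoperative=occurs → not all inputs occur → does not occur.
Local branch inoperative [OR]: Forward remote link is out=not, Redundant local panel is out=not → no input occurs → does not occur.
Control chain fails [OR]: Local branch inoperative=not, Lower hoist motor is inoperative=occurs → at least one input occurs → occurs.
Backup hoist 2 down [AND]: Control chain fails=occurs, South manual crank offline=not, Position sensor trips=not → not all inputs occur → does not occur.
Remote branch 2 unavailable [OR]: Backup hoist 2 down=not, Redundant brake 2 is down=not → no input occurs → does not occur.
Dam spillway gate fails to open [OR]: Hoist path inoperative=not, Remote branch 2 unavailable=not → no input occurs → does not occur.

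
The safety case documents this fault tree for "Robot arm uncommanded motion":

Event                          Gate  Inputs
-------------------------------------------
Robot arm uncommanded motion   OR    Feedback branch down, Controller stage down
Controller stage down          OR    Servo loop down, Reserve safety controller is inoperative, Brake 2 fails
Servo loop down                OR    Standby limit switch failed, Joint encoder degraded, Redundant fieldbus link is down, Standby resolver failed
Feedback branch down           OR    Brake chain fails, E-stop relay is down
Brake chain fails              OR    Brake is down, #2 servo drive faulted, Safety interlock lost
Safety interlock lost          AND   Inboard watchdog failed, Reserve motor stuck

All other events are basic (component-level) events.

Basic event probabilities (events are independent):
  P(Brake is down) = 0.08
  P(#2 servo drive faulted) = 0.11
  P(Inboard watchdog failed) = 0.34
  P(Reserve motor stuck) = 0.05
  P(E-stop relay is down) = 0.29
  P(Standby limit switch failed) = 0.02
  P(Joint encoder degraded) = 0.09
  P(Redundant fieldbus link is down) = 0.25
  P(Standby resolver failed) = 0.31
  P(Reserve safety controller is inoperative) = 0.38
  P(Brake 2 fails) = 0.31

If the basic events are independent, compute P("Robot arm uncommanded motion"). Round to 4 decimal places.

P(Safety interlock lost) [AND] = 0.34 × 0.05 = 0.017000
P(Brake chain fails) [OR] = 1 − (1−0.08) × (1−0.11) × (1−0.017000) = 0.195120
P(Feedback branch down) [OR] = 1 − (1−0.195120) × (1−0.29) = 0.428535
P(Servo loop down) [OR] = 1 − (1−0.02) × (1−0.09) × (1−0.25) × (1−0.31) = 0.538494
P(Controller stage down) [OR] = 1 − (1−0.538494) × (1−0.38) × (1−0.31) = 0.802568
P(Robot arm uncommanded motion) [OR] = 1 − (1−0.428535) × (1−0.802568) = 0.887175
Rounded to 4 decimal places: P(Robot arm uncommanded motion) ≈ 0.8872.

0.8872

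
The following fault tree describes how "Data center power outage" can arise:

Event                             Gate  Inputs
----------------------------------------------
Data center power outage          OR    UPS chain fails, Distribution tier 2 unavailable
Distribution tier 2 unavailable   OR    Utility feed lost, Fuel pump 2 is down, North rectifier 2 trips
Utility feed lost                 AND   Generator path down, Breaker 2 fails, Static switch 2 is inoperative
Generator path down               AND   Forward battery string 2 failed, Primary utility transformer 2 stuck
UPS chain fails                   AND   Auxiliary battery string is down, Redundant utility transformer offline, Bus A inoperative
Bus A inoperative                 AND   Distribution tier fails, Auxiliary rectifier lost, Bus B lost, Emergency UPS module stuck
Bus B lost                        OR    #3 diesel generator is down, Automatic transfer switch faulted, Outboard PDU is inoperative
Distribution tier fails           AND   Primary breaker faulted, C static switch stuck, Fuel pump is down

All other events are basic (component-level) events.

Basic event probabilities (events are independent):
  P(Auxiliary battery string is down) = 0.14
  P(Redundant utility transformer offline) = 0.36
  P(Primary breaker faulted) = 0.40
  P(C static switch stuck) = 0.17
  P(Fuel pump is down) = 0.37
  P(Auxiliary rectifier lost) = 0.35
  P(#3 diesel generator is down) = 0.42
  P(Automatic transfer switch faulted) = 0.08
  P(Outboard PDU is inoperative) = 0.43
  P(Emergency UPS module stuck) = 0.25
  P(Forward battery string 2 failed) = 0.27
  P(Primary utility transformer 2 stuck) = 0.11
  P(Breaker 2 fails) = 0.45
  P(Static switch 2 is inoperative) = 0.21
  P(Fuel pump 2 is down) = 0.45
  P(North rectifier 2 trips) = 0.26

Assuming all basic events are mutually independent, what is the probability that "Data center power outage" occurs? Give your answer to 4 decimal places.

0.5942

P(Distribution tier fails) [AND] = 0.40 × 0.17 × 0.37 = 0.025160
P(Bus B lost) [OR] = 1 − (1−0.42) × (1−0.08) × (1−0.43) = 0.695848
P(Bus A inoperative) [AND] = 0.025160 × 0.35 × 0.695848 × 0.25 = 0.001532
P(UPS chain fails) [AND] = 0.14 × 0.36 × 0.001532 = 0.000077
P(Generator path down) [AND] = 0.27 × 0.11 = 0.029700
P(Utility feed lost) [AND] = 0.029700 × 0.45 × 0.21 = 0.002807
P(Distribution tier 2 unavailable) [OR] = 1 − (1−0.002807) × (1−0.45) × (1−0.26) = 0.594142
P(Data center power outage) [OR] = 1 − (1−0.000077) × (1−0.594142) = 0.594173
Rounded to 4 decimal places: P(Data center power outage) ≈ 0.5942.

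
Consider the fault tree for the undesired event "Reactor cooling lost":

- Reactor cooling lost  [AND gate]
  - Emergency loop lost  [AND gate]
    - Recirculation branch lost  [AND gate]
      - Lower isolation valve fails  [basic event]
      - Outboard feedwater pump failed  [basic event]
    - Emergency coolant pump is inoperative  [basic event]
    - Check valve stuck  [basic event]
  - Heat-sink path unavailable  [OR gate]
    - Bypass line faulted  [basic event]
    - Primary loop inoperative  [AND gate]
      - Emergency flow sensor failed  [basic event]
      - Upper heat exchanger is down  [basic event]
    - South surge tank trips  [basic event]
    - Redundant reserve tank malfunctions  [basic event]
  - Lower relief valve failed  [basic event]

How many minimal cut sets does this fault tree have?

4

Recirculation branch lost [AND]: one cut set from each child combined → 1 × 1 = 1 cut set(s).
Emergency loop lost [AND]: one cut set from each child combined → 1 × 1 × 1 = 1 cut set(s).
Primary loop inoperative [AND]: one cut set from each child combined → 1 × 1 = 1 cut set(s).
Heat-sink path unavailable [OR]: union of children's cut sets → 4 cut set(s).
Reactor cooling lost [AND]: one cut set from each child combined → 1 × 4 × 1 = 4 cut set(s).
Minimal cut sets: {Bypass line faulted, Check valve stuck, Emergency coolant pump is inoperative, Lower isolation valve fails, Lower relief valve failed, Outboard feedwater pump failed}; {Check valve stuck, Emergency coolant pump is inoperative, Emergency flow sensor failed, Lower isolation valve fails, Lower relief valve failed, Outboard feedwater pump failed, Upper heat exchanger is down}; {Check valve stuck, Emergency coolant pump is inoperative, Lower isolation valve fails, Lower relief valve failed, Outboard feedwater pump failed, South surge tank trips}; {Check valve stuck, Emergency coolant pump is inoperative, Lower isolation valve fails, Lower relief valve failed, Outboard feedwater pump failed, Redundant reserve tank malfunctions}.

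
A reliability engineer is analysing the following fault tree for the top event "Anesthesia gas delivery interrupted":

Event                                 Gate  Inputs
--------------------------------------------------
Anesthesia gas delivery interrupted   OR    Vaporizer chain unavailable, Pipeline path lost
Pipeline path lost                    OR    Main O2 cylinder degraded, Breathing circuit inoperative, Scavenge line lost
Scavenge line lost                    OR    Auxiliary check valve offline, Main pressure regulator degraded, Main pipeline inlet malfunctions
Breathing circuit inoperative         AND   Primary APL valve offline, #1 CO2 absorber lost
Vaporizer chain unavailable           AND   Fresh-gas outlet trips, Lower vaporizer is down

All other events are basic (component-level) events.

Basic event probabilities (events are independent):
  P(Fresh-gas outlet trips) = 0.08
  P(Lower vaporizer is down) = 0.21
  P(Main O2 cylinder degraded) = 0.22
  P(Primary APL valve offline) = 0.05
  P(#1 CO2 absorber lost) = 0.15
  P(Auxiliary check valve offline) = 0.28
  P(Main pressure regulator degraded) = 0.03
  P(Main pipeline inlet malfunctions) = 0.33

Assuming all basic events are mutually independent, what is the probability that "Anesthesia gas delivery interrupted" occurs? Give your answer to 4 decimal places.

0.6438

P(Vaporizer chain unavailable) [AND] = 0.08 × 0.21 = 0.016800
P(Breathing circuit inoperative) [AND] = 0.05 × 0.15 = 0.007500
P(Scavenge line lost) [OR] = 1 − (1−0.28) × (1−0.03) × (1−0.33) = 0.532072
P(Pipeline path lost) [OR] = 1 − (1−0.22) × (1−0.007500) × (1−0.532072) = 0.637754
P(Anesthesia gas delivery interrupted) [OR] = 1 − (1−0.016800) × (1−0.637754) = 0.643840
Rounded to 4 decimal places: P(Anesthesia gas delivery interrupted) ≈ 0.6438.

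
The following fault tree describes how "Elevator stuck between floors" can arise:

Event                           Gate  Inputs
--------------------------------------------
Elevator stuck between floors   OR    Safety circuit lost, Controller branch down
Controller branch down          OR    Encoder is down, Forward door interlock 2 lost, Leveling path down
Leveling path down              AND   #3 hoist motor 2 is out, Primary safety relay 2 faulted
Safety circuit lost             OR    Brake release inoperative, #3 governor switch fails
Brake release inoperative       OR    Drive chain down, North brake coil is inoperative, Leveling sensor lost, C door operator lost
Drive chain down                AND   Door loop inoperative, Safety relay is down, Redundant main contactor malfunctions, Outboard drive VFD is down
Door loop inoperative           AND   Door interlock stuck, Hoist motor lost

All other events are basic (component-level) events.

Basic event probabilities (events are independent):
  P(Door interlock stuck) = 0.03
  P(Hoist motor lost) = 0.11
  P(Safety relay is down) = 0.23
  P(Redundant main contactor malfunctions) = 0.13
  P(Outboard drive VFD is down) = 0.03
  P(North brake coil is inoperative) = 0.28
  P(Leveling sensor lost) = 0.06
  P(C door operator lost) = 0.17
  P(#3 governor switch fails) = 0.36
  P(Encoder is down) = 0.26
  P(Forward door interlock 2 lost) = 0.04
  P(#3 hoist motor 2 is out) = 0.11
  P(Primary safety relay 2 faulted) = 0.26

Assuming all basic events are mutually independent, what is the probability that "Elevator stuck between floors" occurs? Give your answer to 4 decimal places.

0.7519

P(Door loop inoperative) [AND] = 0.03 × 0.11 = 0.003300
P(Drive chain down) [AND] = 0.003300 × 0.23 × 0.13 × 0.03 = 0.000003
P(Brake release inoperative) [OR] = 1 − (1−0.000003) × (1−0.28) × (1−0.06) × (1−0.17) = 0.438258
P(Safety circuit lost) [OR] = 1 − (1−0.438258) × (1−0.36) = 0.640485
P(Leveling path down) [AND] = 0.11 × 0.26 = 0.028600
P(Controller branch down) [OR] = 1 − (1−0.26) × (1−0.04) × (1−0.028600) = 0.309917
P(Elevator stuck between floors) [OR] = 1 − (1−0.640485) × (1−0.309917) = 0.751905
Rounded to 4 decimal places: P(Elevator stuck between floors) ≈ 0.7519.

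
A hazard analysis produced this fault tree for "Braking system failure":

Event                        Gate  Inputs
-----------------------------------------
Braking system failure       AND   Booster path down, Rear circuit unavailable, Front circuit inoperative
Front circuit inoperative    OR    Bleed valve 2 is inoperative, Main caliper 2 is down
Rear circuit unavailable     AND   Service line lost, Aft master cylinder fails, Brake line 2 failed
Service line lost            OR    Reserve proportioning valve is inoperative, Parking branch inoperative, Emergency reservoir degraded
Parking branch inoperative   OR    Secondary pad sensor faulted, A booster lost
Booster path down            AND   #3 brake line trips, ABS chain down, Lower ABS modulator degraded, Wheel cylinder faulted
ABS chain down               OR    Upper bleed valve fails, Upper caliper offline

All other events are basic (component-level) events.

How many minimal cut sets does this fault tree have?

16

ABS chain down [OR]: union of children's cut sets → 2 cut set(s).
Booster path down [AND]: one cut set from each child combined → 1 × 2 × 1 × 1 = 2 cut set(s).
Parking branch inoperative [OR]: union of children's cut sets → 2 cut set(s).
Service line lost [OR]: union of children's cut sets → 4 cut set(s).
Rear circuit unavailable [AND]: one cut set from each child combined → 4 × 1 × 1 = 4 cut set(s).
Front circuit inoperative [OR]: union of children's cut sets → 2 cut set(s).
Braking system failure [AND]: one cut set from each child combined → 2 × 4 × 2 = 16 cut set(s).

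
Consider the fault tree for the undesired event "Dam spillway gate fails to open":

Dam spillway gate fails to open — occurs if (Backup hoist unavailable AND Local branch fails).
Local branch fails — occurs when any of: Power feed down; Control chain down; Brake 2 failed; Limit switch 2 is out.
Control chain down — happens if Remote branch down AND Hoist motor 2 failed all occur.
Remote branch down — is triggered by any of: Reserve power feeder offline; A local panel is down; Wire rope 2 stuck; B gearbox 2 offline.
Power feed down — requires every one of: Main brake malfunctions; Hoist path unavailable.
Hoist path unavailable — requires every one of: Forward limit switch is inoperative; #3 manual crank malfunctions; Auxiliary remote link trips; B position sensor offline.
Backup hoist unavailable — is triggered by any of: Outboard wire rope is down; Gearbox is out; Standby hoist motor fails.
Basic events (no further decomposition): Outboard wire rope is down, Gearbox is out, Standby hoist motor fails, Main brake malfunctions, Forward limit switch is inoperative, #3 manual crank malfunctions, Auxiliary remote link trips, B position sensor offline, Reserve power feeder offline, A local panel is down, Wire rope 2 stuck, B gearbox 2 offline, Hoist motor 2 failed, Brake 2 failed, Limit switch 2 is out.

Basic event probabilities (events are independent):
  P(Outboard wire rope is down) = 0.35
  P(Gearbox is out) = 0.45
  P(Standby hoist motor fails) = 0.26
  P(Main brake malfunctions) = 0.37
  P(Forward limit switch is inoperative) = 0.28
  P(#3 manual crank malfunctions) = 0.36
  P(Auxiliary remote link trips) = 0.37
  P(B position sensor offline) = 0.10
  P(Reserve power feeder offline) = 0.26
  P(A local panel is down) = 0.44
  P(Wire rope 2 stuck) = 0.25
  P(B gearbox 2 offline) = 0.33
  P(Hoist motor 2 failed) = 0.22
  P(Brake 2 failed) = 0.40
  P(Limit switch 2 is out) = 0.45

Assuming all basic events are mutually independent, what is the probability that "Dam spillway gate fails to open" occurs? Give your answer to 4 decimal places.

P(Backup hoist unavailable) [OR] = 1 − (1−0.35) × (1−0.45) × (1−0.26) = 0.735450
P(Hoist path unavailable) [AND] = 0.28 × 0.36 × 0.37 × 0.10 = 0.003730
P(Power feed down) [AND] = 0.37 × 0.003730 = 0.001380
P(Remote branch down) [OR] = 1 − (1−0.26) × (1−0.44) × (1−0.25) × (1−0.33) = 0.791764
P(Control chain down) [AND] = 0.791764 × 0.22 = 0.174188
P(Local branch fails) [OR] = 1 − (1−0.001380) × (1−0.174188) × (1−0.40) × (1−0.45) = 0.727858
P(Dam spillway gate fails to open) [AND] = 0.735450 × 0.727858 = 0.535303
Rounded to 4 decimal places: P(Dam spillway gate fails to open) ≈ 0.5353.

0.5353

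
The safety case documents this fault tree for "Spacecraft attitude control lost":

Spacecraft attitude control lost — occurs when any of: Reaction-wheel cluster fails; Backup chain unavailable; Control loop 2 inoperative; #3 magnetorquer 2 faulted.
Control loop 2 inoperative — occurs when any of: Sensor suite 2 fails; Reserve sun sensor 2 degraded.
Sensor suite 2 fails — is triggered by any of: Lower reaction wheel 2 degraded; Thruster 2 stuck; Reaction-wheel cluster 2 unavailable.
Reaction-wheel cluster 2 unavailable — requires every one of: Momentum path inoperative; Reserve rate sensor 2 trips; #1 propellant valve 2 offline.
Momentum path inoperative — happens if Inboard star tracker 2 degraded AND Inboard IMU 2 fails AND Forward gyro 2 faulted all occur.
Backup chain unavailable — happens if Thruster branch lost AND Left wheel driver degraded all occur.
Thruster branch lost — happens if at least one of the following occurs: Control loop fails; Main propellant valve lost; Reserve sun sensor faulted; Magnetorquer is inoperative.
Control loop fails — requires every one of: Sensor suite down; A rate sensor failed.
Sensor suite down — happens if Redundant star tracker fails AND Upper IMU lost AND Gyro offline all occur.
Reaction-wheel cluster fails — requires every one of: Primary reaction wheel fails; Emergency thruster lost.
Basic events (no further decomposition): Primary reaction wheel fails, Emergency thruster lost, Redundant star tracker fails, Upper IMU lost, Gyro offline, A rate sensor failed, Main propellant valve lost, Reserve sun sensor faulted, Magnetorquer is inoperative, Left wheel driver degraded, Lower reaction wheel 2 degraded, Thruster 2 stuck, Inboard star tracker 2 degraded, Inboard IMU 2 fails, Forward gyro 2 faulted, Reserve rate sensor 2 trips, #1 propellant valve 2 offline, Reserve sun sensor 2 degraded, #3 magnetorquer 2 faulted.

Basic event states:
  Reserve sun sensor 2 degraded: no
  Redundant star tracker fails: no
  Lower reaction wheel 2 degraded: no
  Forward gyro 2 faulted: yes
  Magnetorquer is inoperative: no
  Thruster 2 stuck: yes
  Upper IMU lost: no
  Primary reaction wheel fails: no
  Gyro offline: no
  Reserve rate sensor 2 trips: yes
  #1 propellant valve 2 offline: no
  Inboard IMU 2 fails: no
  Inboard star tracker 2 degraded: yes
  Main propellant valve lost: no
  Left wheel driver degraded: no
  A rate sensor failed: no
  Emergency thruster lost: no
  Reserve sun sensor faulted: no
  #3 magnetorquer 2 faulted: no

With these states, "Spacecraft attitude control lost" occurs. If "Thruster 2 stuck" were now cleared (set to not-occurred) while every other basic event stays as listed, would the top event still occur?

No

Counterfactual: set "Thruster 2 stuck" to not occurred.
Reaction-wheel cluster fails [AND]: Primary reaction wheel fails=not, Emergency thruster lost=not → not all inputs occur → does not occur.
Sensor suite down [AND]: Redundant star tracker fails=not, Upper IMU lost=not, Gyro offline=not → not all inputs occur → does not occur.
Control loop fails [AND]: Sensor suite down=not, A rate sensor failed=not → not all inputs occur → does not occur.
Thruster branch lost [OR]: Control loop fails=not, Main propellant valve lost=not, Reserve sun sensor faulted=not, Magnetorquer is inoperative=not → no input occurs → does not occur.
Backup chain unavailable [AND]: Thruster branch lost=not, Left wheel driver degraded=not → not all inputs occur → does not occur.
Momentum path inoperative [AND]: Inboard star tracker 2 degraded=occurs, Inboard IMU 2 fails=not, Forward gyro 2 faulted=occurs → not all inputs occur → does not occur.
Reaction-wheel cluster 2 unavailable [AND]: Momentum path inoperative=not, Reserve rate sensor 2 trips=occurs, #1 propellant valve 2 offline=not → not all inputs occur → does not occur.
Sensor suite 2 fails [OR]: Lower reaction wheel 2 degraded=not, Thruster 2 stuck=not, Reaction-wheel cluster 2 unavailable=not → no input occurs → does not occur.
Control loop 2 inoperative [OR]: Sensor suite 2 fails=not, Reserve sun sensor 2 degraded=not → no input occurs → does not occur.
Spacecraft attitude control lost [OR]: Reaction-wheel cluster fails=not, Backup chain unavailable=not, Control loop 2 inoperative=not, #3 magnetorquer 2 faulted=not → no input occurs → does not occur.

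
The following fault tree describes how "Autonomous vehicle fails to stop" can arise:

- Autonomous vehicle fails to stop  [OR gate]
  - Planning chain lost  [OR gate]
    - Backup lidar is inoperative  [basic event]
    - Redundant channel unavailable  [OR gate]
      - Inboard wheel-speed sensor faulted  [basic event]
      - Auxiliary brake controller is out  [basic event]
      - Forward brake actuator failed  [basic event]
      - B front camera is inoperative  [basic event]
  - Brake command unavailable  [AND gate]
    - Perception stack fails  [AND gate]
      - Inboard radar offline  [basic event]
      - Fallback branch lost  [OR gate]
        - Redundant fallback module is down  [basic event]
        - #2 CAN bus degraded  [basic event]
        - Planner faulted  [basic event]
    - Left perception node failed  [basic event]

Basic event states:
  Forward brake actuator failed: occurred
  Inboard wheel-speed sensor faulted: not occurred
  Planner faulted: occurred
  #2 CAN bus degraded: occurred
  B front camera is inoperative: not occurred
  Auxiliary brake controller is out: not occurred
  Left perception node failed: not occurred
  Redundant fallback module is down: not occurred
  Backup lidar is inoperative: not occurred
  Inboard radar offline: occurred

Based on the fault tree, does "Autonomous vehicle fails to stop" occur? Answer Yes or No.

Yes

Redundant channel unavailable [OR]: Inboard wheel-speed sensor faulted=not, Auxiliary brake controller is out=not, Forward brake actuator failed=occurs, B front camera is inoperative=not → at least one input occurs → occurs.
Planning chain lost [OR]: Backup lidar is inoperative=not, Redundant channel unavailable=occurs → at least one input occurs → occurs.
Fallback branch lost [OR]: Redundant fallback module is down=not, #2 CAN bus degraded=occurs, Planner faulted=occurs → at least one input occurs → occurs.
Perception stack fails [AND]: Inboard radar offline=occurs, Fallback branch lost=occurs → all inputs occur → occurs.
Brake command unavailable [AND]: Perception stack fails=occurs, Left perception node failed=not → not all inputs occur → does not occur.
Autonomous vehicle fails to stop [OR]: Planning chain lost=occurs, Brake command unavailable=not → at least one input occurs → occurs.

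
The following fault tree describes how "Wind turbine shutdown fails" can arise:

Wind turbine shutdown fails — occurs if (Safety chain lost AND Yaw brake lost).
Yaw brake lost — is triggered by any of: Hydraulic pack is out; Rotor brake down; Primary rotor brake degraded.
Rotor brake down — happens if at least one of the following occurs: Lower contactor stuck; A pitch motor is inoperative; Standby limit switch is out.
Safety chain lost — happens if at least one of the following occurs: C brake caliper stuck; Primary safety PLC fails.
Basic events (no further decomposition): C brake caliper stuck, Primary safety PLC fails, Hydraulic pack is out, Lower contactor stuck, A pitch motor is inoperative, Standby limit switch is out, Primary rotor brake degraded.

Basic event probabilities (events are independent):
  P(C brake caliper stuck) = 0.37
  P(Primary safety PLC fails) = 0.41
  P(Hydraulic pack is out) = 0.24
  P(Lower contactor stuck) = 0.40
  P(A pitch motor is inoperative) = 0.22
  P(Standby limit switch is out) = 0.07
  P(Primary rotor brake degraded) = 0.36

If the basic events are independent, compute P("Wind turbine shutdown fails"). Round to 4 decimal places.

P(Safety chain lost) [OR] = 1 − (1−0.37) × (1−0.41) = 0.628300
P(Rotor brake down) [OR] = 1 − (1−0.40) × (1−0.22) × (1−0.07) = 0.564760
P(Yaw brake lost) [OR] = 1 − (1−0.24) × (1−0.564760) × (1−0.36) = 0.788299
P(Wind turbine shutdown fails) [AND] = 0.628300 × 0.788299 = 0.495288
Rounded to 4 decimal places: P(Wind turbine shutdown fails) ≈ 0.4953.

0.4953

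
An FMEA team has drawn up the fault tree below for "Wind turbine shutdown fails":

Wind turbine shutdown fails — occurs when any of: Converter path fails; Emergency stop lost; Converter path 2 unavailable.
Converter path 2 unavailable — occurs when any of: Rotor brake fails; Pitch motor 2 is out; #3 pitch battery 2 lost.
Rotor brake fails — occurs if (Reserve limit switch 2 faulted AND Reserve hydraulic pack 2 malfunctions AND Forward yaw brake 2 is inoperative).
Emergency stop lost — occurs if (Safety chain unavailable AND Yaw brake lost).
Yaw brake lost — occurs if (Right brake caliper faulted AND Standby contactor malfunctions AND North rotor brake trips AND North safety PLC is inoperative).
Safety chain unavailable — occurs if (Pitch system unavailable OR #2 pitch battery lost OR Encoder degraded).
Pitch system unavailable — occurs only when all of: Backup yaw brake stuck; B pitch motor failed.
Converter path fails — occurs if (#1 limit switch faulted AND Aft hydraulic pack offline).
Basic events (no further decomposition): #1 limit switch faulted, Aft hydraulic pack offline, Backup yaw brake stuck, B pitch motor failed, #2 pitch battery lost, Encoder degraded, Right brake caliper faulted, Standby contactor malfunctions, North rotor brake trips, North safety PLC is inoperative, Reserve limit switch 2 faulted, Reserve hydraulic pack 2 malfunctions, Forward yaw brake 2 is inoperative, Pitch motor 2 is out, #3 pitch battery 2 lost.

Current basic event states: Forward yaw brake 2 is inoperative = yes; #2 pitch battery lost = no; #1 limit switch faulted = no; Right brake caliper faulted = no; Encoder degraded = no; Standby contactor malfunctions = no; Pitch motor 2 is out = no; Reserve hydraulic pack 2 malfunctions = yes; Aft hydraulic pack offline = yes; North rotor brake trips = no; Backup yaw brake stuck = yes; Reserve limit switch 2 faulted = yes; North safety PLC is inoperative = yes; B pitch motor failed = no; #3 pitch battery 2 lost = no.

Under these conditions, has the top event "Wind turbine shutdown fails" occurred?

Converter path fails [AND]: #1 limit switch faulted=not, Aft hydraulic pack offline=occurs → not all inputs occur → does not occur.
Pitch system unavailable [AND]: Backup yaw brake stuck=occurs, B pitch motor failed=not → not all inputs occur → does not occur.
Safety chain unavailable [OR]: Pitch system unavailable=not, #2 pitch battery lost=not, Encoder degraded=not → no input occurs → does not occur.
Yaw brake lost [AND]: Right brake caliper faulted=not, Standby contactor malfunctions=not, North rotor brake trips=not, North safety PLC is inoperative=occurs → not all inputs occur → does not occur.
Emergency stop lost [AND]: Safety chain unavailable=not, Yaw brake lost=not → not all inputs occur → does not occur.
Rotor brake fails [AND]: Reserve limit switch 2 faulted=occurs, Reserve hydraulic pack 2 malfunctions=occurs, Forward yaw brake 2 is inoperative=occurs → all inputs occur → occurs.
Converter path 2 unavailable [OR]: Rotor brake fails=occurs, Pitch motor 2 is out=not, #3 pitch battery 2 lost=not → at least one input occurs → occurs.
Wind turbine shutdown fails [OR]: Converter path fails=not, Emergency stop lost=not, Converter path 2 unavailable=occurs → at least one input occurs → occurs.

Yes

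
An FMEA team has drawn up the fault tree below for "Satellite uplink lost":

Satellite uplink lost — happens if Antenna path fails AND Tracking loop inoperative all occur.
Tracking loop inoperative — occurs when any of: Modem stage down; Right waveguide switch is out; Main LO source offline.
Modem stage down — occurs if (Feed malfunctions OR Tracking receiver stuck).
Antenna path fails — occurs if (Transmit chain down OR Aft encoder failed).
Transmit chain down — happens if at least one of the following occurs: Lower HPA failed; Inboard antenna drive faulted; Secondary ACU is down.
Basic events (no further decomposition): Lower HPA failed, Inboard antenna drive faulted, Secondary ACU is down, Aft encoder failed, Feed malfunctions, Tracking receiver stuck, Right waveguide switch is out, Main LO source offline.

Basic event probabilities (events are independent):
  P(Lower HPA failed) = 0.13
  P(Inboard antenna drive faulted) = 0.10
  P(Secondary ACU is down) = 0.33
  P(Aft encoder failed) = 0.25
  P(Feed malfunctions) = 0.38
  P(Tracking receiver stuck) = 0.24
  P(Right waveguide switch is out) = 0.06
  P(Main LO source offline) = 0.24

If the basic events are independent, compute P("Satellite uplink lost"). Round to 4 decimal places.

0.4024

P(Transmit chain down) [OR] = 1 − (1−0.13) × (1−0.10) × (1−0.33) = 0.475390
P(Antenna path fails) [OR] = 1 − (1−0.475390) × (1−0.25) = 0.606543
P(Modem stage down) [OR] = 1 − (1−0.38) × (1−0.24) = 0.528800
P(Tracking loop inoperative) [OR] = 1 − (1−0.528800) × (1−0.06) × (1−0.24) = 0.663375
P(Satellite uplink lost) [AND] = 0.606543 × 0.663375 = 0.402365
Rounded to 4 decimal places: P(Satellite uplink lost) ≈ 0.4024.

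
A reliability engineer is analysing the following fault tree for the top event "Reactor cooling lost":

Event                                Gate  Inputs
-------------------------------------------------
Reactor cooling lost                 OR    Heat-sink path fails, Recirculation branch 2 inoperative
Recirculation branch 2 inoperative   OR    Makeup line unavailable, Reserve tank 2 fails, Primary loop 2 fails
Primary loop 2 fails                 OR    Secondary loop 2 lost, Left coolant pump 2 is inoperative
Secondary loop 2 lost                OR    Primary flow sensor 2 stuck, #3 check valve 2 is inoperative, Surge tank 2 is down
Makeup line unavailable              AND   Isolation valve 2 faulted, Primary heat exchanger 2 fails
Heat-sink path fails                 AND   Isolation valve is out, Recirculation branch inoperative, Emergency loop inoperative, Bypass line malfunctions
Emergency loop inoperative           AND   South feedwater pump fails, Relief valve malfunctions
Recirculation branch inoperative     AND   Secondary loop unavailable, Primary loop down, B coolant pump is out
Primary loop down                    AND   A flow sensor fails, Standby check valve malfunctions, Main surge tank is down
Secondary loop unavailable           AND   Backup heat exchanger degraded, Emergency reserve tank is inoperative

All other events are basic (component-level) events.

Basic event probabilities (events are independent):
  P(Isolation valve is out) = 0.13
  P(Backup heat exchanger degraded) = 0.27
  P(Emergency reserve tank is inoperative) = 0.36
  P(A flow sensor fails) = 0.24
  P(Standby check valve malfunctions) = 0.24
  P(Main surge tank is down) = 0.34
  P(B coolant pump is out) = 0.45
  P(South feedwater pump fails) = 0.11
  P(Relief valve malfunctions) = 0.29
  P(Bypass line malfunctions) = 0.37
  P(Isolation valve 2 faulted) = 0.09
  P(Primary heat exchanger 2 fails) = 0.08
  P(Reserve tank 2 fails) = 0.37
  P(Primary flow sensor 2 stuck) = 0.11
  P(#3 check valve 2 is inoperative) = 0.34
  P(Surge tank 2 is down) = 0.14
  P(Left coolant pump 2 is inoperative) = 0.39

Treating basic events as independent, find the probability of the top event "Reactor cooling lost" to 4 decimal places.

P(Secondary loop unavailable) [AND] = 0.27 × 0.36 = 0.097200
P(Primary loop down) [AND] = 0.24 × 0.24 × 0.34 = 0.019584
P(Recirculation branch inoperative) [AND] = 0.097200 × 0.019584 × 0.45 = 0.000857
P(Emergency loop inoperative) [AND] = 0.11 × 0.29 = 0.031900
P(Heat-sink path fails) [AND] = 0.13 × 0.000857 × 0.031900 × 0.37 = 0.000001
P(Makeup line unavailable) [AND] = 0.09 × 0.08 = 0.007200
P(Secondary loop 2 lost) [OR] = 1 − (1−0.11) × (1−0.34) × (1−0.14) = 0.494836
P(Primary loop 2 fails) [OR] = 1 − (1−0.494836) × (1−0.39) = 0.691850
P(Recirculation branch 2 inoperative) [OR] = 1 − (1−0.007200) × (1−0.37) × (1−0.691850) = 0.807263
P(Reactor cooling lost) [OR] = 1 − (1−0.000001) × (1−0.807263) = 0.807263
Rounded to 4 decimal places: P(Reactor cooling lost) ≈ 0.8073.

0.8073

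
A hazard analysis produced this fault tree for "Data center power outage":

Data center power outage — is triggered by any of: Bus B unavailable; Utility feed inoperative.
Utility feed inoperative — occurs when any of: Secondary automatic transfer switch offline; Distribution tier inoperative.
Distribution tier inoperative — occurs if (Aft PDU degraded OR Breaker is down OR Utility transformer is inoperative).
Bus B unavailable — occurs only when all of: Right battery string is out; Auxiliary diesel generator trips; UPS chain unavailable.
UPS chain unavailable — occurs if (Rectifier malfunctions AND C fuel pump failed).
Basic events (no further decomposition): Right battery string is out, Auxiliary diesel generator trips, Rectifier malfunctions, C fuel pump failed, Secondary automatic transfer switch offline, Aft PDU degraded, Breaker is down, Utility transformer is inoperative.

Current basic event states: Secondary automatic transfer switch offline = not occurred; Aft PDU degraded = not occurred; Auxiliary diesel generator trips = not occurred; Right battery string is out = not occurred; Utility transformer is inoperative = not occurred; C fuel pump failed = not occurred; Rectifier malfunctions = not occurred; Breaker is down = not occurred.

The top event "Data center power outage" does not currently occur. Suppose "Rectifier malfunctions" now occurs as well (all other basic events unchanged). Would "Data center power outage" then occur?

Counterfactual: set "Rectifier malfunctions" to occurred.
UPS chain unavailable [AND]: Rectifier malfunctions=occurs, C fuel pump failed=not → not all inputs occur → does not occur.
Bus B unavailable [AND]: Right battery string is out=not, Auxiliary diesel generator trips=not, UPS chain unavailable=not → not all inputs occur → does not occur.
Distribution tier inoperative [OR]: Aft PDU degraded=not, Breaker is down=not, Utility transformer is inoperative=not → no input occurs → does not occur.
Utility feed inoperative [OR]: Secondary automatic transfer switch offline=not, Distribution tier inoperative=not → no input occurs → does not occur.
Data center power outage [OR]: Bus B unavailable=not, Utility feed inoperative=not → no input occurs → does not occur.

No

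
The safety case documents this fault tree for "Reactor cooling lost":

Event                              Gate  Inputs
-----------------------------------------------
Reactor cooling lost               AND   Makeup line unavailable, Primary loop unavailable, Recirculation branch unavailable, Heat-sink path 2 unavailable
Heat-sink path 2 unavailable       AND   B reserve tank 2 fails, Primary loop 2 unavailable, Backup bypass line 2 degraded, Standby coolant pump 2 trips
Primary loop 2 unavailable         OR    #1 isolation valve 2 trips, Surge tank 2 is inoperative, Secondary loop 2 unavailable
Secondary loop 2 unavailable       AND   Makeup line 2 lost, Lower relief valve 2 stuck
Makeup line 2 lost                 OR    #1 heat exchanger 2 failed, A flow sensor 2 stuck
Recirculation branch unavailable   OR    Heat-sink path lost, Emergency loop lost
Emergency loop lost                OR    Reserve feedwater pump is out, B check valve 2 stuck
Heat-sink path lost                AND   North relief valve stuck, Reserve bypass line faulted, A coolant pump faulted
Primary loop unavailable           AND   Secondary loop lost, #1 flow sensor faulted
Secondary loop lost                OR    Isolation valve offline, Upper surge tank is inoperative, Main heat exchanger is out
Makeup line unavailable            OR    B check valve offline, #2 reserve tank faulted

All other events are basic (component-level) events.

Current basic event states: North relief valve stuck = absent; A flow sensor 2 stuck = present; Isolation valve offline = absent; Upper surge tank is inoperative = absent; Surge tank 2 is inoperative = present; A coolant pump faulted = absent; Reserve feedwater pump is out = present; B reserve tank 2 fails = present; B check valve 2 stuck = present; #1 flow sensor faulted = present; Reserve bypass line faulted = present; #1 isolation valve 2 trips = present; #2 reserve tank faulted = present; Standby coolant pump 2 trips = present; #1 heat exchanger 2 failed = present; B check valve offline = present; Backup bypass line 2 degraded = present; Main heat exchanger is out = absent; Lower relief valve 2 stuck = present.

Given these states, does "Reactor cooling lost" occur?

Makeup line unavailable [OR]: B check valve offline=occurs, #2 reserve tank faulted=occurs → at least one input occurs → occurs.
Secondary loop lost [OR]: Isolation valve offline=not, Upper surge tank is inoperative=not, Main heat exchanger is out=not → no input occurs → does not occur.
Primary loop unavailable [AND]: Secondary loop lost=not, #1 flow sensor faulted=occurs → not all inputs occur → does not occur.
Heat-sink path lost [AND]: North relief valve stuck=not, Reserve bypass line faulted=occurs, A coolant pump faulted=not → not all inputs occur → does not occur.
Emergency loop lost [OR]: Reserve feedwater pump is out=occurs, B check valve 2 stuck=occurs → at least one input occurs → occurs.
Recirculation branch unavailable [OR]: Heat-sink path lost=not, Emergency loop lost=occurs → at least one input occurs → occurs.
Makeup line 2 lost [OR]: #1 heat exchanger 2 failed=occurs, A flow sensor 2 stuck=occurs → at least one input occurs → occurs.
Secondary loop 2 unavailable [AND]: Makeup line 2 lost=occurs, Lower relief valve 2 stuck=occurs → all inputs occur → occurs.
Primary loop 2 unavailable [OR]: #1 isolation valve 2 trips=occurs, Surge tank 2 is inoperative=occurs, Secondary loop 2 unavailable=occurs → at least one input occurs → occurs.
Heat-sink path 2 unavailable [AND]: B reserve tank 2 fails=occurs, Primary loop 2 unavailable=occurs, Backup bypass line 2 degraded=occurs, Standby coolant pump 2 trips=occurs → all inputs occur → occurs.
Reactor cooling lost [AND]: Makeup line unavailable=occurs, Primary loop unavailable=not, Recirculation branch unavailable=occurs, Heat-sink path 2 unavailable=occurs → not all inputs occur → does not occur.

No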